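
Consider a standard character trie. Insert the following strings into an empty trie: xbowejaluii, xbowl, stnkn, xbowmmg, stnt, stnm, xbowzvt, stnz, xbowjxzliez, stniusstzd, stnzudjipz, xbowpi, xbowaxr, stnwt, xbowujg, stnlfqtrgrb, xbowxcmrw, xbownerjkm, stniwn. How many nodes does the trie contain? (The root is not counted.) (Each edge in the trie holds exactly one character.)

77

For each word, the new-node count is its length minus the longest prefix already in the trie:
  "xbowejaluii" → 11 new (x, b, o, w, e, j, a, l, u, i, i)
  "xbowl" → prefix "xbow" already present; 1 new (l)
  "stnkn" → 5 new (s, t, n, k, n)
  "xbowmmg" → prefix "xbow" already present; 3 new (m, m, g)
  "stnt" → prefix "stn" already present; 1 new (t)
  "stnm" → prefix "stn" already present; 1 new (m)
  "xbowzvt" → prefix "xbow" already present; 3 new (z, v, t)
  "stnz" → prefix "stn" already present; 1 new (z)
  "xbowjxzliez" → prefix "xbow" already present; 7 new (j, x, z, l, i, e, z)
  "stniusstzd" → prefix "stn" already present; 7 new (i, u, s, s, t, z, d)
  "stnzudjipz" → prefix "stnz" already present; 6 new (u, d, j, i, p, z)
  "xbowpi" → prefix "xbow" already present; 2 new (p, i)
  "xbowaxr" → prefix "xbow" already present; 3 new (a, x, r)
  "stnwt" → prefix "stn" already present; 2 new (w, t)
  "xbowujg" → prefix "xbow" already present; 3 new (u, j, g)
  "stnlfqtrgrb" → prefix "stn" already present; 8 new (l, f, q, t, r, g, r, b)
  "xbowxcmrw" → prefix "xbow" already present; 5 new (x, c, m, r, w)
  "xbownerjkm" → prefix "xbow" already present; 6 new (n, e, r, j, k, m)
  "stniwn" → prefix "stni" already present; 2 new (w, n)
Total nodes = 11 + 1 + 5 + 3 + 1 + 1 + 3 + 1 + 7 + 7 + 6 + 2 + 3 + 2 + 3 + 8 + 5 + 6 + 2 = 77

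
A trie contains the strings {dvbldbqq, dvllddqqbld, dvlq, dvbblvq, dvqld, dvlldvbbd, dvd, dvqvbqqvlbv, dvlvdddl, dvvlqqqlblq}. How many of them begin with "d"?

Traverse to the node for "d", then collect every word in that subtree.
Words under "d": dvbblvq, dvbldbqq, dvd, dvllddqqbld, dvlldvbbd, dvlq, dvlvdddl, dvqld, dvqvbqqvlbv, dvvlqqqlblq
Count: 10

10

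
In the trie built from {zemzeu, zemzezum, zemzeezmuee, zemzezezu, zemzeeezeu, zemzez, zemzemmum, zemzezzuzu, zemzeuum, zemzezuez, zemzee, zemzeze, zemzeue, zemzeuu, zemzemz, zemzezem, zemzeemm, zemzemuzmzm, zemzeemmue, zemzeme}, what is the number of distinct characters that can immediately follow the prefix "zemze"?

4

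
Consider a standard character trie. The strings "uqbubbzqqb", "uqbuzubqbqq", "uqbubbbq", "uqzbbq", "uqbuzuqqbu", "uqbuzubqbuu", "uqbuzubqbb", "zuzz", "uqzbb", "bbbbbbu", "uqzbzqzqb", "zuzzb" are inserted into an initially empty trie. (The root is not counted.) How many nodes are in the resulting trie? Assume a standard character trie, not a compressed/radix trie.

For each word, the new-node count is its length minus the longest prefix already in the trie:
  "uqbubbzqqb" → 10 new (u, q, b, u, b, b, z, q, q, b)
  "uqbuzubqbqq" → prefix "uqbu" already present; 7 new (z, u, b, q, b, q, q)
  "uqbubbbq" → prefix "uqbubb" already present; 2 new (b, q)
  "uqzbbq" → prefix "uq" already present; 4 new (z, b, b, q)
  "uqbuzuqqbu" → prefix "uqbuzu" already present; 4 new (q, q, b, u)
  "uqbuzubqbuu" → prefix "uqbuzubqb" already present; 2 new (u, u)
  "uqbuzubqbb" → prefix "uqbuzubqb" already present; 1 new (b)
  "zuzz" → 4 new (z, u, z, z)
  "uqzbb" → prefix "uqzbb" already present; 0 new (none)
  "bbbbbbu" → 7 new (b, b, b, b, b, b, u)
  "uqzbzqzqb" → prefix "uqzb" already present; 5 new (z, q, z, q, b)
  "zuzzb" → prefix "zuzz" already present; 1 new (b)
Total nodes = 10 + 7 + 2 + 4 + 4 + 2 + 1 + 4 + 0 + 7 + 5 + 1 = 47

47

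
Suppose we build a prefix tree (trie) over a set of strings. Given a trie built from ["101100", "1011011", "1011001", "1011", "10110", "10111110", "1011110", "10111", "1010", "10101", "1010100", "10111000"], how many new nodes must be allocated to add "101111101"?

Walking "101111101" from the root, the first 8 characters ("10111110") follow existing edges; "1" is the first miss.
Each of the 1 remaining characters creates one node.

1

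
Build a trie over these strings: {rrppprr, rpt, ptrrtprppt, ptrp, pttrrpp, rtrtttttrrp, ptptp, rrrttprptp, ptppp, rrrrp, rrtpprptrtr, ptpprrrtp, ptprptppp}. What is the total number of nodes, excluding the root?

70

Count nodes per top-level branch (shared prefixes stored once):
  'p'-branch (ptppp, ptpprrrtp, ptprptppp, ptptp, ptrp, ptrrtprppt, pttrrpp): 32 nodes
  'r'-branch (rpt, rrppprr, rrrrp, rrrttprptp, rrtpprptrtr, rtrtttttrrp): 38 nodes
Sum: 70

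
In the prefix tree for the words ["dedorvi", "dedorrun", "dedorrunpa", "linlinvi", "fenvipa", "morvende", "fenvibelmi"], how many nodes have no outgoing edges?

A leaf is a node with no children — equivalently, the end of a word that is not a proper prefix of any other stored word.
Those words: "dedorrunpa", "dedorvi", "fenvibelmi", "fenvipa", "linlinvi", "morvende"
Leaf count: 6

6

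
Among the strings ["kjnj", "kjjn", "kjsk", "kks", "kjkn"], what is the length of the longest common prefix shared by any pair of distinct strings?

Equivalently: take the maximum, over all pairs, of their longest common prefix length.
e.g. "kjjn" and "kjkn" share the prefix "kj" of length 2; no pair shares a longer one.
Longest shared-prefix length: 2

2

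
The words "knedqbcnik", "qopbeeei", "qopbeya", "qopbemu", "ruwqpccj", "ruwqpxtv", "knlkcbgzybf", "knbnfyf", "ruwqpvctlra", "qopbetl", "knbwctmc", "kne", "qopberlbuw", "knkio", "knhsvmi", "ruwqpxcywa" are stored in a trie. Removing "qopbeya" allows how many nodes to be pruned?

Walk "qopbeya" from the leaf back toward the root, removing each node that no remaining word uses.
The suffix "ya" (2 nodes) is used only by "qopbeya"; the node for "qopbe" still has the child "e", so pruning stops there.
Nodes removed: 2

2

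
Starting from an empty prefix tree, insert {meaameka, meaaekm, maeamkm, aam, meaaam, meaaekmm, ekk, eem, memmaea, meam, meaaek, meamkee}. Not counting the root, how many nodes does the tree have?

Count nodes per top-level branch (shared prefixes stored once):
  'a'-branch (aam): 3 nodes
  'e'-branch (eem, ekk): 5 nodes
  'm'-branch (maeamkm, meaaam, meaaek, meaaekm, meaaekmm, meaameka, meam, meamkee, memmaea): 29 nodes
Sum: 37

37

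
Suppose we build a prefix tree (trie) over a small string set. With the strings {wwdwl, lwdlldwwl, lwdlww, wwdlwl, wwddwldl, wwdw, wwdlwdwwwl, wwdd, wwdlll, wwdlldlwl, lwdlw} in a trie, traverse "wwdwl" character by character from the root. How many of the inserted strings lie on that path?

2

Traverse "wwdwl" character by character; count nodes along the way that are marked as word ends.
Prefixes of the query that are stored words: "wwdw", "wwdwl"
Count: 2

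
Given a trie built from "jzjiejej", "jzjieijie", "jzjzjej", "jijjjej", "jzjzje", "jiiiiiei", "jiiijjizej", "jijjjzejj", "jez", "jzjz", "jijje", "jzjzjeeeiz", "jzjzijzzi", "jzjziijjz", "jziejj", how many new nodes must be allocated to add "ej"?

2

"ej" shares no prefix with any stored word, so all 2 characters open new nodes.
2 − 0 = 2 new nodes.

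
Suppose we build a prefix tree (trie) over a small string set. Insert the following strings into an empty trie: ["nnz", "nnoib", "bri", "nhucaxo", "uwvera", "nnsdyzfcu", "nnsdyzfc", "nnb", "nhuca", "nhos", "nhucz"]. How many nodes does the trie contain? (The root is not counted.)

32

Insert word by word; a character creates a node only if that edge doesn't already exist:
  "nnz" → 3 new (n, n, z)
  "nnoib" → prefix "nn" already present; 3 new (o, i, b)
  "bri" → 3 new (b, r, i)
  "nhucaxo" → prefix "n" already present; 6 new (h, u, c, a, x, o)
  "uwvera" → 6 new (u, w, v, e, r, a)
  "nnsdyzfcu" → prefix "nn" already present; 7 new (s, d, y, z, f, c, u)
  "nnsdyzfc" → prefix "nnsdyzfc" already present; 0 new (none)
  "nnb" → prefix "nn" already present; 1 new (b)
  "nhuca" → prefix "nhuca" already present; 0 new (none)
  "nhos" → prefix "nh" already present; 2 new (o, s)
  "nhucz" → prefix "nhuc" already present; 1 new (z)
Total nodes = 3 + 3 + 3 + 6 + 6 + 7 + 0 + 1 + 0 + 2 + 1 = 32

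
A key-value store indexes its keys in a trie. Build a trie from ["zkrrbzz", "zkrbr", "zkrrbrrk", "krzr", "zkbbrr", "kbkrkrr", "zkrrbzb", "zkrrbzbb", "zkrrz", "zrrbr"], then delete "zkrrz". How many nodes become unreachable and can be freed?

1

A node on "zkrrz"'s path can go only if nothing else ends at it or branches off below it.
The suffix "z" (1 node) is used only by "zkrrz"; the node for "zkrr" still has the child "b", so pruning stops there.
Nodes removed: 1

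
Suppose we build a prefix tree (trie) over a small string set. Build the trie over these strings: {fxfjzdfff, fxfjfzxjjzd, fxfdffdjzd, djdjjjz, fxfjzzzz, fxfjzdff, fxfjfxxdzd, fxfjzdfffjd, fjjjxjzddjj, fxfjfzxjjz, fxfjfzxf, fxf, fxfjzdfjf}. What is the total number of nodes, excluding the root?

Insert word by word; a character creates a node only if that edge doesn't already exist:
  "fxfjzdfff" → 9 new (f, x, f, j, z, d, f, f, f)
  "fxfjfzxjjzd" → prefix "fxfj" already present; 7 new (f, z, x, j, j, z, d)
  "fxfdffdjzd" → prefix "fxf" already present; 7 new (d, f, f, d, j, z, d)
  "djdjjjz" → 7 new (d, j, d, j, j, j, z)
  "fxfjzzzz" → prefix "fxfjz" already present; 3 new (z, z, z)
  "fxfjzdff" → prefix "fxfjzdff" already present; 0 new (none)
  "fxfjfxxdzd" → prefix "fxfjf" already present; 5 new (x, x, d, z, d)
  "fxfjzdfffjd" → prefix "fxfjzdfff" already present; 2 new (j, d)
  "fjjjxjzddjj" → prefix "f" already present; 10 new (j, j, j, x, j, z, d, d, j, j)
  "fxfjfzxjjz" → prefix "fxfjfzxjjz" already present; 0 new (none)
  "fxfjfzxf" → prefix "fxfjfzx" already present; 1 new (f)
  "fxf" → prefix "fxf" already present; 0 new (none)
  "fxfjzdfjf" → prefix "fxfjzdf" already present; 2 new (j, f)
Total nodes = 9 + 7 + 7 + 7 + 3 + 0 + 5 + 2 + 10 + 0 + 1 + 0 + 2 = 53

53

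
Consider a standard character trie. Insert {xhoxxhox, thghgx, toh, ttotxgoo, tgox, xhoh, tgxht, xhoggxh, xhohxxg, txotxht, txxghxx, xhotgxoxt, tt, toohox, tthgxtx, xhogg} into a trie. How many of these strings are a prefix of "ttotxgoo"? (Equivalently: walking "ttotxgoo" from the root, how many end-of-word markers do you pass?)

2

Walk "ttotxgoo" from the root; an end-of-word marker is hit whenever a stored word is a prefix of "ttotxgoo".
Prefixes of the query that are stored words: "tt", "ttotxgoo"
Count: 2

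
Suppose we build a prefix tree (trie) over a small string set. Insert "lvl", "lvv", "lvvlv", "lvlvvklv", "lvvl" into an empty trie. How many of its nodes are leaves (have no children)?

2

A leaf is a node with no children — equivalently, the end of a word that is not a proper prefix of any other stored word.
Those words: "lvlvvklv", "lvvlv"
Leaf count: 2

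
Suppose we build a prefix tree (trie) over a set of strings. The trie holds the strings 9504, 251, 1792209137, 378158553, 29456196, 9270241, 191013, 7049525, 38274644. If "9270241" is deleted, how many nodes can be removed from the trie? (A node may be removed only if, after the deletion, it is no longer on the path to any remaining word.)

6

Walk "9270241" from the leaf back toward the root, removing each node that no remaining word uses.
The suffix "270241" (6 nodes) is used only by "9270241"; the node for "9" still has the child "5", so pruning stops there.
Nodes removed: 6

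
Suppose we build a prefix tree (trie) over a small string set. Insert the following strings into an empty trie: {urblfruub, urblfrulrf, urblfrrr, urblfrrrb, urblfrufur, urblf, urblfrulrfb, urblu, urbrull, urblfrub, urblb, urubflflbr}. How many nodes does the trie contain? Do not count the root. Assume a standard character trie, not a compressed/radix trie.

34

Count nodes per top-level branch (shared prefixes stored once):
  'u'-branch (urblb, urblf, urblfrrr, urblfrrrb, urblfrub, urblfrufur, urblfrulrf, urblfrulrfb, urblfruub, urblu, urbrull, urubflflbr): 34 nodes
Sum: 34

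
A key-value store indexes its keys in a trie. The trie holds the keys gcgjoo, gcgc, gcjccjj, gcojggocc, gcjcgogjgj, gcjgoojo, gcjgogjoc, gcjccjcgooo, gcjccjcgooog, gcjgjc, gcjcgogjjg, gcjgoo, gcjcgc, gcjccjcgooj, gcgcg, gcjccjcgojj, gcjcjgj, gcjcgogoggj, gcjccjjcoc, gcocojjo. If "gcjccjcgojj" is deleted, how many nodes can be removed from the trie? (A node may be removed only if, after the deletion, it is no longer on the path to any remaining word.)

2

After clearing the end-marker at "gcjccjcgojj", prune upward until reaching a node still needed by another word.
The suffix "jj" (2 nodes) is used only by "gcjccjcgojj"; the node for "gcjccjcgo" still has the child "o", so pruning stops there.
Nodes removed: 2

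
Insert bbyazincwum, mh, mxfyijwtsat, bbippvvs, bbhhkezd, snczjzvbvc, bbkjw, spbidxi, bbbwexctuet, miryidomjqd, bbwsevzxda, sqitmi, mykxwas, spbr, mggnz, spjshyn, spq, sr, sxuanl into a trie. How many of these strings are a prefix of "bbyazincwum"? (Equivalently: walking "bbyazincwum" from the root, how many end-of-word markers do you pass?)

Traverse "bbyazincwum" character by character; count nodes along the way that are marked as word ends.
Prefixes of the query that are stored words: "bbyazincwum"
Count: 1

1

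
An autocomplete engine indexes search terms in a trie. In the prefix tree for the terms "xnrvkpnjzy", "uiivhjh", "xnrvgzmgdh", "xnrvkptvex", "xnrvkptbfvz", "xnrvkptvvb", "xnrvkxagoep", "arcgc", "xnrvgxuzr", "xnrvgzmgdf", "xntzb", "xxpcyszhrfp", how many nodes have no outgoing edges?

12

A leaf is a node with no children — equivalently, the end of a word that is not a proper prefix of any other stored word.
Those words: "arcgc", "uiivhjh", "xnrvgxuzr", "xnrvgzmgdf", "xnrvgzmgdh", "xnrvkpnjzy", "xnrvkptbfvz", "xnrvkptvex", "xnrvkptvvb", "xnrvkxagoep", "xntzb", "xxpcyszhrfp"
Leaf count: 12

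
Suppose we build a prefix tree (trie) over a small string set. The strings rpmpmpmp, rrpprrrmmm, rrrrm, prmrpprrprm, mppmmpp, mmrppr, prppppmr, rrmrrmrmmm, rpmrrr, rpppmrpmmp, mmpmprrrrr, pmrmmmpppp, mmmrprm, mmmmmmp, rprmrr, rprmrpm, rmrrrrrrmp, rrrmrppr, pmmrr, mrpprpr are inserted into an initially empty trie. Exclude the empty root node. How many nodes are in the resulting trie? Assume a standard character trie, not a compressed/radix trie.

Insert word by word; a character creates a node only if that edge doesn't already exist:
  "rpmpmpmp" → 8 new (r, p, m, p, m, p, m, p)
  "rrpprrrmmm" → prefix "r" already present; 9 new (r, p, p, r, r, r, m, m, m)
  "rrrrm" → prefix "rr" already present; 3 new (r, r, m)
  "prmrpprrprm" → 11 new (p, r, m, r, p, p, r, r, p, r, m)
  "mppmmpp" → 7 new (m, p, p, m, m, p, p)
  "mmrppr" → prefix "m" already present; 5 new (m, r, p, p, r)
  "prppppmr" → prefix "pr" already present; 6 new (p, p, p, p, m, r)
  "rrmrrmrmmm" → prefix "rr" already present; 8 new (m, r, r, m, r, m, m, m)
  "rpmrrr" → prefix "rpm" already present; 3 new (r, r, r)
  "rpppmrpmmp" → prefix "rp" already present; 8 new (p, p, m, r, p, m, m, p)
  "mmpmprrrrr" → prefix "mm" already present; 8 new (p, m, p, r, r, r, r, r)
  "pmrmmmpppp" → prefix "p" already present; 9 new (m, r, m, m, m, p, p, p, p)
  "mmmrprm" → prefix "mm" already present; 5 new (m, r, p, r, m)
  "mmmmmmp" → prefix "mmm" already present; 4 new (m, m, m, p)
  "rprmrr" → prefix "rp" already present; 4 new (r, m, r, r)
  "rprmrpm" → prefix "rprmr" already present; 2 new (p, m)
  "rmrrrrrrmp" → prefix "r" already present; 9 new (m, r, r, r, r, r, r, m, p)
  "rrrmrppr" → prefix "rrr" already present; 5 new (m, r, p, p, r)
  "pmmrr" → prefix "pm" already present; 3 new (m, r, r)
  "mrpprpr" → prefix "m" already present; 6 new (r, p, p, r, p, r)
Total nodes = 8 + 9 + 3 + 11 + 7 + 5 + 6 + 8 + 3 + 8 + 8 + 9 + 5 + 4 + 4 + 2 + 9 + 5 + 3 + 6 = 123

123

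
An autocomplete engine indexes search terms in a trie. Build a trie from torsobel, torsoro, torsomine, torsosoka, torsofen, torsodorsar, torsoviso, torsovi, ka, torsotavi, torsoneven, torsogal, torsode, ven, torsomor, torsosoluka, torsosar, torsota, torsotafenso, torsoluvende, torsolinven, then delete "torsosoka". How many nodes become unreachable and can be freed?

2

After clearing the end-marker at "torsosoka", prune upward until reaching a node still needed by another word.
The suffix "ka" (2 nodes) is used only by "torsosoka"; the node for "torsoso" still has the child "l", so pruning stops there.
Nodes removed: 2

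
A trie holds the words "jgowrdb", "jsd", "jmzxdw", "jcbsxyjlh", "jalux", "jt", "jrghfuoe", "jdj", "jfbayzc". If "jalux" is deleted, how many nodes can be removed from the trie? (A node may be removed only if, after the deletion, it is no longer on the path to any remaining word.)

A node on "jalux"'s path can go only if nothing else ends at it or branches off below it.
The suffix "alux" (4 nodes) is used only by "jalux"; the node for "j" still has the child "g", so pruning stops there.
Nodes removed: 4

4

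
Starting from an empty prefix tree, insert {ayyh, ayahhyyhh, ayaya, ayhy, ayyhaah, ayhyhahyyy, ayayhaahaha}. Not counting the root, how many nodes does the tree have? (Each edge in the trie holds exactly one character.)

For each word, the new-node count is its length minus the longest prefix already in the trie:
  "ayyh" → 4 new (a, y, y, h)
  "ayahhyyhh" → prefix "ay" already present; 7 new (a, h, h, y, y, h, h)
  "ayaya" → prefix "aya" already present; 2 new (y, a)
  "ayhy" → prefix "ay" already present; 2 new (h, y)
  "ayyhaah" → prefix "ayyh" already present; 3 new (a, a, h)
  "ayhyhahyyy" → prefix "ayhy" already present; 6 new (h, a, h, y, y, y)
  "ayayhaahaha" → prefix "ayay" already present; 7 new (h, a, a, h, a, h, a)
Total nodes = 4 + 7 + 2 + 2 + 3 + 6 + 7 = 31

31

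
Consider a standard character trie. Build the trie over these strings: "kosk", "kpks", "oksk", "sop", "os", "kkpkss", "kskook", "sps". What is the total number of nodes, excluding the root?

27

Count nodes per top-level branch (shared prefixes stored once):
  'k'-branch (kkpkss, kosk, kpks, kskook): 17 nodes
  'o'-branch (oksk, os): 5 nodes
  's'-branch (sop, sps): 5 nodes
Sum: 27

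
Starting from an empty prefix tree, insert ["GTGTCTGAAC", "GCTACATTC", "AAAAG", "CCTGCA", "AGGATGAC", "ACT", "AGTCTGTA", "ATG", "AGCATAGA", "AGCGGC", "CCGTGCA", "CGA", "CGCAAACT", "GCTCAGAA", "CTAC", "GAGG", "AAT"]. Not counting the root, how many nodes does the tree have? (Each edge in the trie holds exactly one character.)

Insert word by word; a character creates a node only if that edge doesn't already exist:
  "GTGTCTGAAC" → 10 new (G, T, G, T, C, T, G, A, A, C)
  "GCTACATTC" → prefix "G" already present; 8 new (C, T, A, C, A, T, T, C)
  "AAAAG" → 5 new (A, A, A, A, G)
  "CCTGCA" → 6 new (C, C, T, G, C, A)
  "AGGATGAC" → prefix "A" already present; 7 new (G, G, A, T, G, A, C)
  "ACT" → prefix "A" already present; 2 new (C, T)
  "AGTCTGTA" → prefix "AG" already present; 6 new (T, C, T, G, T, A)
  "ATG" → prefix "A" already present; 2 new (T, G)
  "AGCATAGA" → prefix "AG" already present; 6 new (C, A, T, A, G, A)
  "AGCGGC" → prefix "AGC" already present; 3 new (G, G, C)
  "CCGTGCA" → prefix "CC" already present; 5 new (G, T, G, C, A)
  "CGA" → prefix "C" already present; 2 new (G, A)
  "CGCAAACT" → prefix "CG" already present; 6 new (C, A, A, A, C, T)
  "GCTCAGAA" → prefix "GCT" already present; 5 new (C, A, G, A, A)
  "CTAC" → prefix "C" already present; 3 new (T, A, C)
  "GAGG" → prefix "G" already present; 3 new (A, G, G)
  "AAT" → prefix "AA" already present; 1 new (T)
Total nodes = 10 + 8 + 5 + 6 + 7 + 2 + 6 + 2 + 6 + 3 + 5 + 2 + 6 + 5 + 3 + 3 + 1 = 80

80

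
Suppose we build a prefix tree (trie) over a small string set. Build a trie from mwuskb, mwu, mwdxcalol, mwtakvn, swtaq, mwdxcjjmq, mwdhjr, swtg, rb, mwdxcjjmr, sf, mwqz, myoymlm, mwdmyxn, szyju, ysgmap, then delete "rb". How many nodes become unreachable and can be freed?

2

After clearing the end-marker at "rb", prune upward until reaching a node still needed by another word.
No other word shares any prefix with "rb", so all 2 of its nodes go.
Nodes removed: 2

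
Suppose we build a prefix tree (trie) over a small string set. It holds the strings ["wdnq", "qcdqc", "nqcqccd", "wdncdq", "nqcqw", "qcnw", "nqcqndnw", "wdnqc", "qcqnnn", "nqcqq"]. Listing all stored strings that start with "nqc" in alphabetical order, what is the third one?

Words with prefix "nqc", in lexicographic order: "nqcqccd", "nqcqndnw", "nqcqq", "nqcqw"
The 3rd is nqcqq.

nqcqq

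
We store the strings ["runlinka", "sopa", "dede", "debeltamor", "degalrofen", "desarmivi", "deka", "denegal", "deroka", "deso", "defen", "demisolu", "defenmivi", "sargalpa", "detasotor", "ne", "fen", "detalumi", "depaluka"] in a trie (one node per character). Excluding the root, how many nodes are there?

93

For each word, the new-node count is its length minus the longest prefix already in the trie:
  "runlinka" → 8 new (r, u, n, l, i, n, k, a)
  "sopa" → 4 new (s, o, p, a)
  "dede" → 4 new (d, e, d, e)
  "debeltamor" → prefix "de" already present; 8 new (b, e, l, t, a, m, o, r)
  "degalrofen" → prefix "de" already present; 8 new (g, a, l, r, o, f, e, n)
  "desarmivi" → prefix "de" already present; 7 new (s, a, r, m, i, v, i)
  "deka" → prefix "de" already present; 2 new (k, a)
  "denegal" → prefix "de" already present; 5 new (n, e, g, a, l)
  "deroka" → prefix "de" already present; 4 new (r, o, k, a)
  "deso" → prefix "des" already present; 1 new (o)
  "defen" → prefix "de" already present; 3 new (f, e, n)
  "demisolu" → prefix "de" already present; 6 new (m, i, s, o, l, u)
  "defenmivi" → prefix "defen" already present; 4 new (m, i, v, i)
  "sargalpa" → prefix "s" already present; 7 new (a, r, g, a, l, p, a)
  "detasotor" → prefix "de" already present; 7 new (t, a, s, o, t, o, r)
  "ne" → 2 new (n, e)
  "fen" → 3 new (f, e, n)
  "detalumi" → prefix "deta" already present; 4 new (l, u, m, i)
  "depaluka" → prefix "de" already present; 6 new (p, a, l, u, k, a)
Total nodes = 8 + 4 + 4 + 8 + 8 + 7 + 2 + 5 + 4 + 1 + 3 + 6 + 4 + 7 + 7 + 2 + 3 + 4 + 6 = 93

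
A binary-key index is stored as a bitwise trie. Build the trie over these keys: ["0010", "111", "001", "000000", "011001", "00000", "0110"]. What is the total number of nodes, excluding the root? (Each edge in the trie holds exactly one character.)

16

Trace insertions, counting only characters that open a new branch:
  "0010" → 4 new (0, 0, 1, 0)
  "111" → 3 new (1, 1, 1)
  "001" → prefix "001" already present; 0 new (none)
  "000000" → prefix "00" already present; 4 new (0, 0, 0, 0)
  "011001" → prefix "0" already present; 5 new (1, 1, 0, 0, 1)
  "00000" → prefix "00000" already present; 0 new (none)
  "0110" → prefix "0110" already present; 0 new (none)
Total nodes = 4 + 3 + 0 + 4 + 5 + 0 + 0 = 16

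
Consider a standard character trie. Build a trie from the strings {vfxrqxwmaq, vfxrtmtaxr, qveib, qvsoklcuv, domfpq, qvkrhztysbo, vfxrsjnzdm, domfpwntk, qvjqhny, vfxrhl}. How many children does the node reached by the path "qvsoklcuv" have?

0

The children of the "qvsoklcuv" node are the distinct next characters among strings starting with "qvsoklcuv".
No stored string extends past "qvsoklcuv".
That node has 0 child edges.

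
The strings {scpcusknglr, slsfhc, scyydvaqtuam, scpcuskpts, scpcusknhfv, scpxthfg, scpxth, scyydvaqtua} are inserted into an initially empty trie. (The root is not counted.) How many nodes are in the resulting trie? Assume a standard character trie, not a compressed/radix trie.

37

Trie structure (* marks end of a word):
(root)
└─ s
   ├─ c
   │  ├─ p
   │  │  ├─ c
   │  │  │  └─ u
   │  │  │     └─ s
   │  │  │        └─ k
   │  │  │           ├─ n
   │  │  │           │  ├─ g
   │  │  │           │  │  └─ l
   │  │  │           │  │     └─ r *
   │  │  │           │  └─ h
   │  │  │           │     └─ f
   │  │  │           │        └─ v *
   │  │  │           └─ p
   │  │  │              └─ t
   │  │  │                 └─ s *
   │  │  └─ x
   │  │     └─ t
   │  │        └─ h *
   │  │           └─ f
   │  │              └─ g *
   │  └─ y
   │     └─ y
   │        └─ d
   │           └─ v
   │              └─ a
   │                 └─ q
   │                    └─ t
   │                       └─ u
   │                          └─ a *
   │                             └─ m *
   └─ l
      └─ s
         └─ f
            └─ h
               └─ c *
Counting every labelled node above: 37.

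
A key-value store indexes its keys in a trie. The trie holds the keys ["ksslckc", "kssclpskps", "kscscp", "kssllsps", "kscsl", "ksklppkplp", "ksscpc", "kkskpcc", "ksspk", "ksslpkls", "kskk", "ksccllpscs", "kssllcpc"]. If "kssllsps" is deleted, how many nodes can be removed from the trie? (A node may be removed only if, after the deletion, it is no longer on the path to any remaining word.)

3

A node on "kssllsps"'s path can go only if nothing else ends at it or branches off below it.
The suffix "sps" (3 nodes) is used only by "kssllsps"; the node for "kssll" still has the child "c", so pruning stops there.
Nodes removed: 3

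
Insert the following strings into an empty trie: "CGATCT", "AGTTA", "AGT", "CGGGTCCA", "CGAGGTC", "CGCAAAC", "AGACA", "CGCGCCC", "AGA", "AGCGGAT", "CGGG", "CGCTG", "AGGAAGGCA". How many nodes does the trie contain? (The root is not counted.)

Trace insertions, counting only characters that open a new branch:
  "CGATCT" → 6 new (C, G, A, T, C, T)
  "AGTTA" → 5 new (A, G, T, T, A)
  "AGT" → prefix "AGT" already present; 0 new (none)
  "CGGGTCCA" → prefix "CG" already present; 6 new (G, G, T, C, C, A)
  "CGAGGTC" → prefix "CGA" already present; 4 new (G, G, T, C)
  "CGCAAAC" → prefix "CG" already present; 5 new (C, A, A, A, C)
  "AGACA" → prefix "AG" already present; 3 new (A, C, A)
  "CGCGCCC" → prefix "CGC" already present; 4 new (G, C, C, C)
  "AGA" → prefix "AGA" already present; 0 new (none)
  "AGCGGAT" → prefix "AG" already present; 5 new (C, G, G, A, T)
  "CGGG" → prefix "CGGG" already present; 0 new (none)
  "CGCTG" → prefix "CGC" already present; 2 new (T, G)
  "AGGAAGGCA" → prefix "AG" already present; 7 new (G, A, A, G, G, C, A)
Total nodes = 6 + 5 + 0 + 6 + 4 + 5 + 3 + 4 + 0 + 5 + 0 + 2 + 7 = 47

47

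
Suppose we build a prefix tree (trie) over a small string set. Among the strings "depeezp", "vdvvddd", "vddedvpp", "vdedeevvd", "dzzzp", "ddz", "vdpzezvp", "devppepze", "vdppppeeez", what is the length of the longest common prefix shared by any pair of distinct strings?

The deepest shared node is where two words last agree before diverging.
"vdppppeeez" and "vdpzezvp" agree on "vdp" (3 characters) before diverging; nothing deeper is shared.
Longest shared-prefix length: 3

3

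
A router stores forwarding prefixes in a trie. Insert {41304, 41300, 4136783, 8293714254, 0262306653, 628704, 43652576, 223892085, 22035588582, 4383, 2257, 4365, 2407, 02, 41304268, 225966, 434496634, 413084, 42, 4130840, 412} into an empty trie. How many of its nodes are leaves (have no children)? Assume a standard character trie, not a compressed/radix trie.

A leaf is a node with no children — equivalently, the end of a word that is not a proper prefix of any other stored word.
Those words: "0262306653", "22035588582", "223892085", "2257", "225966", "2407", "412", "41300", "41304268", "4130840", "4136783", "42", "434496634", "43652576", "4383", "628704", "8293714254"
Leaf count: 17

17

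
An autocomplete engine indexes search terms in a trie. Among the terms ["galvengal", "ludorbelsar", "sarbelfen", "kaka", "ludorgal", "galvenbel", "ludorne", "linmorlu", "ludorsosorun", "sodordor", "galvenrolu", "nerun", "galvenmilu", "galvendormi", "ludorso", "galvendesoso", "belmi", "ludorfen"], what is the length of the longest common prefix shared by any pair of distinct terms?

7

Look for the deepest trie node that still has at least two words in its subtree.
"galvendesoso" and "galvendormi" agree on "galvend" (7 characters) before diverging; nothing deeper is shared.
Longest shared-prefix length: 7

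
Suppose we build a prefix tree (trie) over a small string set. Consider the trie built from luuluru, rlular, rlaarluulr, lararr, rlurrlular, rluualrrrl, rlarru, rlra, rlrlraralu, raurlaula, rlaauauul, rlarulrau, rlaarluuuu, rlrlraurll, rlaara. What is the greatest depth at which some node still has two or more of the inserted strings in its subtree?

The deepest shared node is where two words last agree before diverging.
e.g. "rlaarluulr" and "rlaarluuuu" share the prefix "rlaarluu" of length 8; no pair shares a longer one.
Longest shared-prefix length: 8

8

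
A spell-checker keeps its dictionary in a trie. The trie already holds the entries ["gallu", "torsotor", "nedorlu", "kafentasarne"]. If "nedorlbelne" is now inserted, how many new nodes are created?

Walking "nedorlbelne" from the root, the first 6 characters ("nedorl") follow existing edges; "b" is the first miss.
New nodes needed: |"nedorlbelne"| − 6 = 11 − 6 = 5.

5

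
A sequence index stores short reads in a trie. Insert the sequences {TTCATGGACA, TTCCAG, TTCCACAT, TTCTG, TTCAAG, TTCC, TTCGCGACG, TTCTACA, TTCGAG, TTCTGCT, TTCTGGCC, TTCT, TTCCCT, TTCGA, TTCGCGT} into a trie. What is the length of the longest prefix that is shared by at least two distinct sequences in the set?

6

Equivalently: take the maximum, over all pairs, of their longest common prefix length.
"TTCGCGACG" and "TTCGCGT" agree on "TTCGCG" (6 characters) before diverging; nothing deeper is shared.
Longest shared-prefix length: 6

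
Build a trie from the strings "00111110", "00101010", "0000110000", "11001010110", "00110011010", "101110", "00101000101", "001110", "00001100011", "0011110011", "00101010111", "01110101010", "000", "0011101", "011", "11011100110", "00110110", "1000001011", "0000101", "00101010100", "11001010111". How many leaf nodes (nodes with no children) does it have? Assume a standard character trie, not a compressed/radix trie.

17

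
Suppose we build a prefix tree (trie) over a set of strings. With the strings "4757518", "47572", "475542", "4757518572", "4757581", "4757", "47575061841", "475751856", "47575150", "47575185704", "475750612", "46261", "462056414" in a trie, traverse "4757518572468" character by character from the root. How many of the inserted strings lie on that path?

Traverse "4757518572468" character by character; count nodes along the way that are marked as word ends.
Prefixes of the query that are stored words: "4757", "4757518", "4757518572"
Count: 3

3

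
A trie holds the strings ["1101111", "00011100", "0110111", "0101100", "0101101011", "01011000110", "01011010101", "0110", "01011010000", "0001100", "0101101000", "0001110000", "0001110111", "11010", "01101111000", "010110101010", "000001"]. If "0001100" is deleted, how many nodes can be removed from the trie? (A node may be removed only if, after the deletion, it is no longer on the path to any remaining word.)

A node on "0001100"'s path can go only if nothing else ends at it or branches off below it.
The suffix "00" (2 nodes) is used only by "0001100"; the node for "00011" still has the child "1", so pruning stops there.
Nodes removed: 2

2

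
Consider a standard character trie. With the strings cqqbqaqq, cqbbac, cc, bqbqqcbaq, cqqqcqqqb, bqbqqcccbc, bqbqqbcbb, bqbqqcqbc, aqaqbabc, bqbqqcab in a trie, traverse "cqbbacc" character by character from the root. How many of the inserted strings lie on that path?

Traverse "cqbbacc" character by character; count nodes along the way that are marked as word ends.
Prefixes of the query that are stored words: "cqbbac"
Count: 1

1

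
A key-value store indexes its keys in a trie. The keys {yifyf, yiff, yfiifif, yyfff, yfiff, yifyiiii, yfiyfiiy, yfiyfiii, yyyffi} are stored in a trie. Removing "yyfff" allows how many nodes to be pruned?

3

Walk "yyfff" from the leaf back toward the root, removing each node that no remaining word uses.
The suffix "fff" (3 nodes) is used only by "yyfff"; the node for "yy" still has the child "y", so pruning stops there.
Nodes removed: 3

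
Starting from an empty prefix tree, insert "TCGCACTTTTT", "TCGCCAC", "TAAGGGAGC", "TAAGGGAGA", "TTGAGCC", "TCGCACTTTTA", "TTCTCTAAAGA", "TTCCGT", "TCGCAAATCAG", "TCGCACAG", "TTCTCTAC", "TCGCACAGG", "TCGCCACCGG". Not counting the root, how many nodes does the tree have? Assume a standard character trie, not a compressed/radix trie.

Insert word by word; a character creates a node only if that edge doesn't already exist:
  "TCGCACTTTTT" → 11 new (T, C, G, C, A, C, T, T, T, T, T)
  "TCGCCAC" → prefix "TCGC" already present; 3 new (C, A, C)
  "TAAGGGAGC" → prefix "T" already present; 8 new (A, A, G, G, G, A, G, C)
  "TAAGGGAGA" → prefix "TAAGGGAG" already present; 1 new (A)
  "TTGAGCC" → prefix "T" already present; 6 new (T, G, A, G, C, C)
  "TCGCACTTTTA" → prefix "TCGCACTTTT" already present; 1 new (A)
  "TTCTCTAAAGA" → prefix "TT" already present; 9 new (C, T, C, T, A, A, A, G, A)
  "TTCCGT" → prefix "TTC" already present; 3 new (C, G, T)
  "TCGCAAATCAG" → prefix "TCGCA" already present; 6 new (A, A, T, C, A, G)
  "TCGCACAG" → prefix "TCGCAC" already present; 2 new (A, G)
  "TTCTCTAC" → prefix "TTCTCTA" already present; 1 new (C)
  "TCGCACAGG" → prefix "TCGCACAG" already present; 1 new (G)
  "TCGCCACCGG" → prefix "TCGCCAC" already present; 3 new (C, G, G)
Total nodes = 11 + 3 + 8 + 1 + 6 + 1 + 9 + 3 + 6 + 2 + 1 + 1 + 3 = 55

55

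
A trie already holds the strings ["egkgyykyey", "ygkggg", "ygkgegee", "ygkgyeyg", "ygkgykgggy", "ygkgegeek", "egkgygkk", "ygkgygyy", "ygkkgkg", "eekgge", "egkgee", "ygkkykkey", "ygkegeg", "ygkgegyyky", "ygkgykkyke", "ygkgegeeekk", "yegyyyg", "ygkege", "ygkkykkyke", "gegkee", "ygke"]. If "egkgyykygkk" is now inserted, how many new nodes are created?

3

"egkgyyky" is already a path in the trie; the remaining "gkk" must be added.
Each of the 3 remaining characters creates one node.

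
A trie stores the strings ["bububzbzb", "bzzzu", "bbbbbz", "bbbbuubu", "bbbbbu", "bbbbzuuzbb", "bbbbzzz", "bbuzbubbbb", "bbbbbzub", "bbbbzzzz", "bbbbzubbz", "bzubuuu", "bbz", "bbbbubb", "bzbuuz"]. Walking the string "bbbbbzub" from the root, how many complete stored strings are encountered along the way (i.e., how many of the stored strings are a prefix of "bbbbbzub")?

Check each prefix of "bbbbbzub" against the stored set — each match is an end-marker on the path.
Prefixes of the query that are stored words: "bbbbbz", "bbbbbzub"
Count: 2

2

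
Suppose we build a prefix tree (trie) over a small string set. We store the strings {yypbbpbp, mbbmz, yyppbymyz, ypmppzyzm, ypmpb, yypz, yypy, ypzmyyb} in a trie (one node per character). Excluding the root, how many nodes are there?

35

Trace insertions, counting only characters that open a new branch:
  "yypbbpbp" → 8 new (y, y, p, b, b, p, b, p)
  "mbbmz" → 5 new (m, b, b, m, z)
  "yyppbymyz" → prefix "yyp" already present; 6 new (p, b, y, m, y, z)
  "ypmppzyzm" → prefix "y" already present; 8 new (p, m, p, p, z, y, z, m)
  "ypmpb" → prefix "ypmp" already present; 1 new (b)
  "yypz" → prefix "yyp" already present; 1 new (z)
  "yypy" → prefix "yyp" already present; 1 new (y)
  "ypzmyyb" → prefix "yp" already present; 5 new (z, m, y, y, b)
Total nodes = 8 + 5 + 6 + 8 + 1 + 1 + 1 + 5 = 35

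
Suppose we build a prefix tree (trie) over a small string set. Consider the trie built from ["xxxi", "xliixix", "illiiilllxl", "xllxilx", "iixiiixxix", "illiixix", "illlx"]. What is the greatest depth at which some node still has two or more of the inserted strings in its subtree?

5

Equivalently: take the maximum, over all pairs, of their longest common prefix length.
"illiiilllxl" and "illiixix" agree on "illii" (5 characters) before diverging; nothing deeper is shared.
Longest shared-prefix length: 5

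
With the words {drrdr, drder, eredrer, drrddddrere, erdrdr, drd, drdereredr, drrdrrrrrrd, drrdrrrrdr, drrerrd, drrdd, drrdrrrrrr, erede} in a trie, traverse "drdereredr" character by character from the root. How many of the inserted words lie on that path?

Check each prefix of "drdereredr" against the stored set — each match is an end-marker on the path.
Prefixes of the query that are stored words: "drd", "drder", "drdereredr"
Count: 3

3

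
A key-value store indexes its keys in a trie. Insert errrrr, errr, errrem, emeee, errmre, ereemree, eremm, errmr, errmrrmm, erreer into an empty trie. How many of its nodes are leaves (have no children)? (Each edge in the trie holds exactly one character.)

8

Leaves are exactly the stored words that no other stored word extends.
Those words: "emeee", "ereemree", "eremm", "erreer", "errmre", "errmrrmm", "errrem", "errrrr"
Leaf count: 8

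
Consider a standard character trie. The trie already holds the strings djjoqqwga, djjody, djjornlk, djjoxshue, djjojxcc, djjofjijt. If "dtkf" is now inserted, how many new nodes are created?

"d" is already a path in the trie; the remaining "tkf" must be added.
Each of the 3 remaining characters creates one node.

3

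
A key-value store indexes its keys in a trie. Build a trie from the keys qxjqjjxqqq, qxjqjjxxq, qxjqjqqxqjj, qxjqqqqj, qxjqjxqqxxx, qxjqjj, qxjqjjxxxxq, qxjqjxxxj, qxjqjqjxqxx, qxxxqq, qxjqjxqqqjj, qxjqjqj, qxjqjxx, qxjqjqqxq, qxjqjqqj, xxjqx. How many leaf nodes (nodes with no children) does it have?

12

A leaf is a node with no children — equivalently, the end of a word that is not a proper prefix of any other stored word.
Those words: "qxjqjjxqqq", "qxjqjjxxq", "qxjqjjxxxxq", "qxjqjqjxqxx", "qxjqjqqj", "qxjqjqqxqjj", "qxjqjxqqqjj", "qxjqjxqqxxx", "qxjqjxxxj", "qxjqqqqj", "qxxxqq", "xxjqx"
Leaf count: 12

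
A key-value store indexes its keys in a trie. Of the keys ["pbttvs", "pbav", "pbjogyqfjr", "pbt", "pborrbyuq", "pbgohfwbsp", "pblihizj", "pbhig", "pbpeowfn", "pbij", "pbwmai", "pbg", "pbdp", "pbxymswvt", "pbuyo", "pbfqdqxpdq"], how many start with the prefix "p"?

16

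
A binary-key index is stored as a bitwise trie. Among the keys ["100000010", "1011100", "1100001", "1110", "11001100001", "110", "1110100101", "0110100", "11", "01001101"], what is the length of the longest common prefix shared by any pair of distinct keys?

4

Equivalently: take the maximum, over all pairs, of their longest common prefix length.
e.g. "1100001" and "11001100001" share the prefix "1100" of length 4; no pair shares a longer one.
Longest shared-prefix length: 4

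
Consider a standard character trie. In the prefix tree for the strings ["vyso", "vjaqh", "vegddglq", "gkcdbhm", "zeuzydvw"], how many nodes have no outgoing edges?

5

A leaf is a node with no children — equivalently, the end of a word that is not a proper prefix of any other stored word.
Those words: "gkcdbhm", "vegddglq", "vjaqh", "vyso", "zeuzydvw"
Leaf count: 5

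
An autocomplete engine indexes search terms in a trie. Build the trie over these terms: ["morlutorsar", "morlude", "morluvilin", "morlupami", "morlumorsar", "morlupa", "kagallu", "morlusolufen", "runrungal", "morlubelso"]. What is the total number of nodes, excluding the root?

56

Insert word by word; a character creates a node only if that edge doesn't already exist:
  "morlutorsar" → 11 new (m, o, r, l, u, t, o, r, s, a, r)
  "morlude" → prefix "morlu" already present; 2 new (d, e)
  "morluvilin" → prefix "morlu" already present; 5 new (v, i, l, i, n)
  "morlupami" → prefix "morlu" already present; 4 new (p, a, m, i)
  "morlumorsar" → prefix "morlu" already present; 6 new (m, o, r, s, a, r)
  "morlupa" → prefix "morlupa" already present; 0 new (none)
  "kagallu" → 7 new (k, a, g, a, l, l, u)
  "morlusolufen" → prefix "morlu" already present; 7 new (s, o, l, u, f, e, n)
  "runrungal" → 9 new (r, u, n, r, u, n, g, a, l)
  "morlubelso" → prefix "morlu" already present; 5 new (b, e, l, s, o)
Total nodes = 11 + 2 + 5 + 4 + 6 + 0 + 7 + 7 + 9 + 5 = 56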